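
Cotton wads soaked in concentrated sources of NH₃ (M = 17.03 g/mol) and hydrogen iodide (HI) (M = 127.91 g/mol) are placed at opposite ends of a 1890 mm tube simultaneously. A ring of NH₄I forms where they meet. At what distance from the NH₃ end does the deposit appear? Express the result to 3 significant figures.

1380 mm

Distances travelled in equal time are proportional to diffusion rates, so d_NH₃/d_HI = √(M_HI/M_NH₃) = √(127.91/17.03) = 2.741.
With d_NH₃ + d_HI = 1890 mm, d_HI = 1890/(1 + 2.741) = 505.3 mm.
d_NH₃ = 1890 − 505.3 = 1380 mm.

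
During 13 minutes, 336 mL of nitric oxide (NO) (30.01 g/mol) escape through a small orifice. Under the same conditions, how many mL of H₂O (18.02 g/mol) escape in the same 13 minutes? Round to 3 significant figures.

434 mL

Using Graham's law: rate_H₂O/rate_NO = √(M_NO/M_H₂O) = √(30.01/18.02) = √1.665 = 1.290.
So the volume for H₂O is 336 × 1.290 = 434 mL.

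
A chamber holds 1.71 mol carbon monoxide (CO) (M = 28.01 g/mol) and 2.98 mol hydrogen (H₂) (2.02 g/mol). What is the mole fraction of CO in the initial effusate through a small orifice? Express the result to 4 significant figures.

0.1335

Effusion rate of each component ∝ n_i/√M_i (partial pressure × 1/√M).
Mole fraction of CO in the effusate = (n_CO/√M_CO) / (n_CO/√M_CO + n_H₂/√M_H₂)
= (1.71/√28.01) / (1.71/√28.01 + 2.98/√2.02) = 0.3231/(0.3231 + 2.097) = 0.1335.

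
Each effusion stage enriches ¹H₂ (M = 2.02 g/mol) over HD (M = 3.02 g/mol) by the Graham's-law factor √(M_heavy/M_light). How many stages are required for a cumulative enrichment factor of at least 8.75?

11

With α = √(3.02/2.02) per stage, ln α = ½ ln(1.49505) = 0.2011.
Need α^N ≥ 8.75 ⇒ N ≥ ln(8.75) / ln α = 2.169 / 0.2011 = 10.79.
Minimum whole number of stages: N = 11.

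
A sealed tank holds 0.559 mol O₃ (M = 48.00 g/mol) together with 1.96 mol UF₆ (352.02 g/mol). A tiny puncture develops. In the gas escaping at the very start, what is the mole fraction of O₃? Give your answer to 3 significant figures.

0.436

Effusion rate of each component ∝ n_i/√M_i (partial pressure × 1/√M).
x_O₃(eff) = (n_O₃/√M_O₃) / (n_O₃/√M_O₃ + n_UF₆/√M_UF₆)
= (0.559/√48.00) / (0.559/√48.00 + 1.96/√352.02) = 0.08068/(0.08068 + 0.1045) = 0.436.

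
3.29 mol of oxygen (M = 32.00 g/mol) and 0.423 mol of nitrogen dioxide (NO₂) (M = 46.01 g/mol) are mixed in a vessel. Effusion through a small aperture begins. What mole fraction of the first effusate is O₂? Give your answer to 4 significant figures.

The effusion rate of species i is ∝ p_i/√M_i ∝ n_i/√M_i.
So x_O₂ in the escaping gas = (n_O₂/√M_O₂) / Σ(n_i/√M_i)
= (3.29/√32.00) / (3.29/√32.00 + 0.423/√46.01) = 0.5816/(0.5816 + 0.06236) = 0.9032.

0.9032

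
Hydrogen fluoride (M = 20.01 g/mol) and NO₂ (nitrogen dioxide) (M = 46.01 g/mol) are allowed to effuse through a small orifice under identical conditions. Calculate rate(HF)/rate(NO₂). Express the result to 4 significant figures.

1.516

Using Graham's law: rate_HF/rate_NO₂ = √(M_NO₂/M_HF) = √(46.01/20.01) = √2.299 = 1.516.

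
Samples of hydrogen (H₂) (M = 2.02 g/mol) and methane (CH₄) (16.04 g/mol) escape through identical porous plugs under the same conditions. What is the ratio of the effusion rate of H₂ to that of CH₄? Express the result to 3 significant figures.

2.82

Since effusion rate ∝ 1/√M, rate_H₂/rate_CH₄ = √(M_CH₄/M_H₂) = √(16.04/2.02) = √7.941 = 2.82.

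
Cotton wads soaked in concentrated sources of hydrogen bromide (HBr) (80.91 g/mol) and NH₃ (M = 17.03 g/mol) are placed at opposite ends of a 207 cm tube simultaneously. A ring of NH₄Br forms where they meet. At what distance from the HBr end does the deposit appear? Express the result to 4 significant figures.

In equal time, each gas travels a distance ∝ its rate ∝ 1/√M, so d_HBr/d_NH₃ = √(M_NH₃/M_HBr) = √(17.03/80.91) = 0.4588.
With d_HBr + d_NH₃ = 207 cm, d_NH₃ = 207/(1 + 0.4588) = 141.9 cm.
d_HBr = 207 − 141.9 = 65.10 cm.

65.10 cm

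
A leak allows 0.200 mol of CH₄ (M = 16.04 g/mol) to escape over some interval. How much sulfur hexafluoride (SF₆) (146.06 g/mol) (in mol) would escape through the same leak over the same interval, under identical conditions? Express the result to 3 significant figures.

From Graham's law, rate_SF₆/rate_CH₄ = √(M_CH₄/M_SF₆) = √(16.04/146.06) = √0.1098 = 0.3314.
So the amount for SF₆ is 0.200 × 0.3314 = 0.0663 mol.

0.0663 mol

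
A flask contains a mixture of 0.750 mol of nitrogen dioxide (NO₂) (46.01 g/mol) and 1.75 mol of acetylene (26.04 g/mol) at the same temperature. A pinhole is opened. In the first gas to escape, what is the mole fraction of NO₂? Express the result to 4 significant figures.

0.2438

The effusion rate of species i is ∝ p_i/√M_i ∝ n_i/√M_i.
Mole fraction of NO₂ in the effusate = (n_NO₂/√M_NO₂) / (n_NO₂/√M_NO₂ + n_C₂H₂/√M_C₂H₂)
= (0.750/√46.01) / (0.750/√46.01 + 1.75/√26.04) = 0.1106/(0.1106 + 0.3429) = 0.2438.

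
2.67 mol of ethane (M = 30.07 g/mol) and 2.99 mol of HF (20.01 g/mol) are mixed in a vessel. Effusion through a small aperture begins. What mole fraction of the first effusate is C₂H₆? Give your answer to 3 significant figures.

0.421

Each component's effusion rate ∝ (its partial pressure)·(1/√M) ∝ n_i/√M_i.
Mole fraction of C₂H₆ in the effusate = (n_C₂H₆/√M_C₂H₆) / (n_C₂H₆/√M_C₂H₆ + n_HF/√M_HF)
= (2.67/√30.07) / (2.67/√30.07 + 2.99/√20.01) = 0.4869/(0.4869 + 0.6684) = 0.421.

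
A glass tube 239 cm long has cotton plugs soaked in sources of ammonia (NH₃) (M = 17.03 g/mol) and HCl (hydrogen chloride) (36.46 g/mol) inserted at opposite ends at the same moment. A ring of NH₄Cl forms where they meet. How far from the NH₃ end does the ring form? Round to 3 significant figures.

The fronts meet when d_NH₃ + d_HCl = L with d_NH₃/d_HCl = √(M_HCl/M_NH₃) (Graham's law). Here √(M_HCl/M_NH₃) = √(36.46/17.03) = 1.463.
With d_NH₃ + d_HCl = 239 cm, d_HCl = 239/(1 + 1.463) = 97.03 cm.
d_NH₃ = 239 − 97.03 = 142 cm.

142 cm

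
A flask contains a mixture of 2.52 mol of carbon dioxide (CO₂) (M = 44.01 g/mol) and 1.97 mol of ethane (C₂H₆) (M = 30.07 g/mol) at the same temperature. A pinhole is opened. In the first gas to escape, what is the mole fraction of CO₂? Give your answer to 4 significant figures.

Effusion rate of each component ∝ n_i/√M_i (partial pressure × 1/√M).
Mole fraction of CO₂ in the effusate = (n_CO₂/√M_CO₂) / (n_CO₂/√M_CO₂ + n_C₂H₆/√M_C₂H₆)
= (2.52/√44.01) / (2.52/√44.01 + 1.97/√30.07) = 0.3799/(0.3799 + 0.3593) = 0.5139.

0.5139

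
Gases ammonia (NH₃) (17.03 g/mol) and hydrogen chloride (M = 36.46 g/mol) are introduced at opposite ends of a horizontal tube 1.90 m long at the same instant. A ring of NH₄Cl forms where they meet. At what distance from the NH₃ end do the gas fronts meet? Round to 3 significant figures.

1.13 m

The fronts meet when d_NH₃ + d_HCl = L with d_NH₃/d_HCl = √(M_HCl/M_NH₃) (Graham's law). Here √(M_HCl/M_NH₃) = √(36.46/17.03) = 1.463.
With d_NH₃ + d_HCl = 1.90 m, d_HCl = 1.90/(1 + 1.463) = 0.7714 m.
d_NH₃ = 1.90 − 0.7714 = 1.13 m.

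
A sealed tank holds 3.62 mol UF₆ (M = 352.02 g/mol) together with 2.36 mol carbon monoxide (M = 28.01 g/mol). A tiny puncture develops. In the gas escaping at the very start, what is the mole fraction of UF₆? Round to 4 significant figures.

Each component's effusion rate ∝ (its partial pressure)·(1/√M) ∝ n_i/√M_i.
Mole fraction of UF₆ in the effusate = (n_UF₆/√M_UF₆) / (n_UF₆/√M_UF₆ + n_CO/√M_CO)
= (3.62/√352.02) / (3.62/√352.02 + 2.36/√28.01) = 0.1929/(0.1929 + 0.4459) = 0.3020.

0.3020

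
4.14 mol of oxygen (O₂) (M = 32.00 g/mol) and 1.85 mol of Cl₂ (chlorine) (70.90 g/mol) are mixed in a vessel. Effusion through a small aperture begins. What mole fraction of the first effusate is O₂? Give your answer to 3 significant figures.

Rate_i ∝ x_i/√M_i (Graham's law weighted by mole fraction), so the effusate composition follows n_i/√M_i.
x_O₂(eff) = (n_O₂/√M_O₂) / (n_O₂/√M_O₂ + n_Cl₂/√M_Cl₂)
= (4.14/√32.00) / (4.14/√32.00 + 1.85/√70.90) = 0.7319/(0.7319 + 0.2197) = 0.769.

0.769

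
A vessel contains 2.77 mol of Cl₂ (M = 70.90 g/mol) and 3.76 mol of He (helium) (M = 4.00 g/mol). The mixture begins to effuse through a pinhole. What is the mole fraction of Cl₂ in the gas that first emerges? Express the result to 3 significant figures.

0.149

Each component's effusion rate ∝ (its partial pressure)·(1/√M) ∝ n_i/√M_i.
So x_Cl₂ in the escaping gas = (n_Cl₂/√M_Cl₂) / Σ(n_i/√M_i)
= (2.77/√70.90) / (2.77/√70.90 + 3.76/√4.00) = 0.3290/(0.3290 + 1.880) = 0.149.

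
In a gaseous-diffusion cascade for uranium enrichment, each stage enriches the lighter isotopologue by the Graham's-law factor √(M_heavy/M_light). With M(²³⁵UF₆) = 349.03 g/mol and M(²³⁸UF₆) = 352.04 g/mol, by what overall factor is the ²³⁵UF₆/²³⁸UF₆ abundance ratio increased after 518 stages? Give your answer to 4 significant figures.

The single-stage factor is √(M_heavy/M_light), so 518 stages give [√(352.04/349.03)]^518 = (352.04/349.03)^(518/2).
= 1.00862^259 = 9.244.

9.244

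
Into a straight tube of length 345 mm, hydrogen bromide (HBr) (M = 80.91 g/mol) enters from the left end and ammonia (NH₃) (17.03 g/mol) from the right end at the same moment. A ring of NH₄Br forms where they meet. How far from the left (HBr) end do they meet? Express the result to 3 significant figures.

109 mm

Graham's law gives d_HBr/d_NH₃ = rate_HBr/rate_NH₃ = √(M_NH₃/M_HBr) = √(17.03/80.91) = 0.4588.
With d_HBr + d_NH₃ = 345 mm, d_NH₃ = 345/(1 + 0.4588) = 236.5 mm.
d_HBr = 345 − 236.5 = 109 mm.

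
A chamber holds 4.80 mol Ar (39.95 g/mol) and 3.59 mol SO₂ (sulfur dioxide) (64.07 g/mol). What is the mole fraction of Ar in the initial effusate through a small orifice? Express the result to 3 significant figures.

Each component's effusion rate ∝ (its partial pressure)·(1/√M) ∝ n_i/√M_i.
Mole fraction of Ar in the effusate = (n_Ar/√M_Ar) / (n_Ar/√M_Ar + n_SO₂/√M_SO₂)
= (4.80/√39.95) / (4.80/√39.95 + 3.59/√64.07) = 0.7594/(0.7594 + 0.4485) = 0.629.

0.629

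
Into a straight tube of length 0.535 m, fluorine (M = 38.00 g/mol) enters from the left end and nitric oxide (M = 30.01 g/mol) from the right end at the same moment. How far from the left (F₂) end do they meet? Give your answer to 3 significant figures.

0.252 m

In equal time, each gas travels a distance ∝ its rate ∝ 1/√M, so d_F₂/d_NO = √(M_NO/M_F₂) = √(30.01/38.00) = 0.8887.
With d_F₂ + d_NO = 0.535 m, d_NO = 0.535/(1 + 0.8887) = 0.2833 m.
d_F₂ = 0.535 − 0.2833 = 0.252 m.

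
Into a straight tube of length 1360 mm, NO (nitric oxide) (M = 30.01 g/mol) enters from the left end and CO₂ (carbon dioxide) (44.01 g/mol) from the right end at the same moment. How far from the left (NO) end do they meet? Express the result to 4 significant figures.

The fronts meet when d_NO + d_CO₂ = L with d_NO/d_CO₂ = √(M_CO₂/M_NO) (Graham's law). Here √(M_CO₂/M_NO) = √(44.01/30.01) = 1.211.
With d_NO + d_CO₂ = 1360 mm, d_CO₂ = 1360/(1 + 1.211) = 615.1 mm.
d_NO = 1360 − 615.1 = 744.9 mm.

744.9 mm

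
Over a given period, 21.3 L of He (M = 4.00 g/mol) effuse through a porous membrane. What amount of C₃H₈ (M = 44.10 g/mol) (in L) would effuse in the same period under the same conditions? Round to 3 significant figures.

Since effusion rate ∝ 1/√M, rate_C₃H₈/rate_He = √(M_He/M_C₃H₈) = √(4.00/44.10) = √0.09070 = 0.3012.
So the volume for C₃H₈ is 21.3 × 0.3012 = 6.41 L.

6.41 L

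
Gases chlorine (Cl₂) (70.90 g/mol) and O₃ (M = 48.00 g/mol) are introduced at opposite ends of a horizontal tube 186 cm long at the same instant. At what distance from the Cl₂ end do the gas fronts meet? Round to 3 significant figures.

84.0 cm

Graham's law gives d_Cl₂/d_O₃ = rate_Cl₂/rate_O₃ = √(M_O₃/M_Cl₂) = √(48.00/70.90) = 0.8228.
With d_Cl₂ + d_O₃ = 186 cm, d_O₃ = 186/(1 + 0.8228) = 102.0 cm.
d_Cl₂ = 186 − 102.0 = 84.0 cm.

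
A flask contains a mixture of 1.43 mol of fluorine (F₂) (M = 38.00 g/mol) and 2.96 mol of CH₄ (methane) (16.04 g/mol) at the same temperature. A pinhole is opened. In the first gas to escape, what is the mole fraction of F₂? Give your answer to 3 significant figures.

0.239

Effusion rate of each component ∝ n_i/√M_i (partial pressure × 1/√M).
So x_F₂ in the escaping gas = (n_F₂/√M_F₂) / Σ(n_i/√M_i)
= (1.43/√38.00) / (1.43/√38.00 + 2.96/√16.04) = 0.2320/(0.2320 + 0.7391) = 0.239.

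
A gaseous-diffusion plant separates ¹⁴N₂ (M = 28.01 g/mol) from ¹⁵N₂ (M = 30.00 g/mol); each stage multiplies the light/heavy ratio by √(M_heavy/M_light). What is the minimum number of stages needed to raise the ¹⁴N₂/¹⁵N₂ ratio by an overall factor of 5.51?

Single-stage factor α = √(30.00/28.01), so ln α = ½ ln(1.07105) = 0.03432.
Need α^N ≥ 5.51 ⇒ N ≥ ln(5.51) / ln α = 1.707 / 0.03432 = 49.73.
Rounding up, N = 50 stages.

50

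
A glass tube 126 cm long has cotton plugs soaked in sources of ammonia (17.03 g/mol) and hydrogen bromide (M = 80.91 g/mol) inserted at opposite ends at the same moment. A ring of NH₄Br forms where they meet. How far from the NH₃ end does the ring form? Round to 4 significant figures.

86.37 cm

The fronts meet when d_NH₃ + d_HBr = L with d_NH₃/d_HBr = √(M_HBr/M_NH₃) (Graham's law). Here √(M_HBr/M_NH₃) = √(80.91/17.03) = 2.180.
With d_NH₃ + d_HBr = 126 cm, d_HBr = 126/(1 + 2.180) = 39.63 cm.
d_NH₃ = 126 − 39.63 = 86.37 cm.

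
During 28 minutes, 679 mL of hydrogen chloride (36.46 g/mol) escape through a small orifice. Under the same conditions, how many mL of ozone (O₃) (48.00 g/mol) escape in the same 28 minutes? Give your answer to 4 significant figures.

591.8 mL

Using Graham's law: rate_O₃/rate_HCl = √(M_HCl/M_O₃) = √(36.46/48.00) = √0.7596 = 0.8715.
So the volume for O₃ is 679 × 0.8715 = 591.8 mL.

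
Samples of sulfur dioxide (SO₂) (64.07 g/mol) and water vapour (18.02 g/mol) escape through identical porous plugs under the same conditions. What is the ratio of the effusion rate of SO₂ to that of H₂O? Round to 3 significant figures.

From Graham's law, rate_SO₂/rate_H₂O = √(M_H₂O/M_SO₂) = √(18.02/64.07) = √0.2813 = 0.530.

0.530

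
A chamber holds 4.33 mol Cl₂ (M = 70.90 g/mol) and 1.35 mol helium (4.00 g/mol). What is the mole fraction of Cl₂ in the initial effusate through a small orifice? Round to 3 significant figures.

Each component's effusion rate ∝ (its partial pressure)·(1/√M) ∝ n_i/√M_i.
Mole fraction of Cl₂ in the effusate = (n_Cl₂/√M_Cl₂) / (n_Cl₂/√M_Cl₂ + n_He/√M_He)
= (4.33/√70.90) / (4.33/√70.90 + 1.35/√4.00) = 0.5142/(0.5142 + 0.6750) = 0.432.

0.432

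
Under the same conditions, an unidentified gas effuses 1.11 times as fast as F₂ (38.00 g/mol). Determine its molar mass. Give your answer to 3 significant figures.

30.8 g/mol

By Graham's law, rate_X/rate_F₂ = √(M_F₂/M_X).
1.11 = √(38.00/M_X)
M_X = 38.00 / 1.11² = 38.00 / 1.232 = 30.8 g/mol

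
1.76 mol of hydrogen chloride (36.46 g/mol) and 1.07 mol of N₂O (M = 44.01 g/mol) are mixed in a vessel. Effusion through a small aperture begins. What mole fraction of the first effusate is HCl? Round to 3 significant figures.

Effusion rate of each component ∝ n_i/√M_i (partial pressure × 1/√M).
x_HCl(eff) = (n_HCl/√M_HCl) / (n_HCl/√M_HCl + n_N₂O/√M_N₂O)
= (1.76/√36.46) / (1.76/√36.46 + 1.07/√44.01) = 0.2915/(0.2915 + 0.1613) = 0.644.

0.644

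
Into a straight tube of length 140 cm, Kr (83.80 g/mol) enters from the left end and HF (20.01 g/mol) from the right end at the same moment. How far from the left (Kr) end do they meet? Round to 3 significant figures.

46.0 cm

The fronts meet when d_Kr + d_HF = L with d_Kr/d_HF = √(M_HF/M_Kr) (Graham's law). Here √(M_HF/M_Kr) = √(20.01/83.80) = 0.4887.
With d_Kr + d_HF = 140 cm, d_HF = 140/(1 + 0.4887) = 94.04 cm.
d_Kr = 140 − 94.04 = 46.0 cm.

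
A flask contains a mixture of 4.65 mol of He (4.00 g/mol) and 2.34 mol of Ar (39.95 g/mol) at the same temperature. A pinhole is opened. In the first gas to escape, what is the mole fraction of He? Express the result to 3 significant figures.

Rate_i ∝ x_i/√M_i (Graham's law weighted by mole fraction), so the effusate composition follows n_i/√M_i.
Mole fraction of He in the effusate = (n_He/√M_He) / (n_He/√M_He + n_Ar/√M_Ar)
= (4.65/√4.00) / (4.65/√4.00 + 2.34/√39.95) = 2.325/(2.325 + 0.3702) = 0.863.

0.863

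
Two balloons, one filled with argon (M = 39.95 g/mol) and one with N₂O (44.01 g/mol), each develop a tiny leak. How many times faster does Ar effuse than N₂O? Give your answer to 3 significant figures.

Using Graham's law: rate_Ar/rate_N₂O = √(M_N₂O/M_Ar) = √(44.01/39.95) = √1.102 = 1.05.

1.05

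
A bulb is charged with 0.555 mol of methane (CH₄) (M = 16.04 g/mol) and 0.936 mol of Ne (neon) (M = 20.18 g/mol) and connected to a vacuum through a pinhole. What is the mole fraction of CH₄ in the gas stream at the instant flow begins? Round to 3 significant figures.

0.399

Effusion rate of each component ∝ n_i/√M_i (partial pressure × 1/√M).
x_CH₄(eff) = (n_CH₄/√M_CH₄) / (n_CH₄/√M_CH₄ + n_Ne/√M_Ne)
= (0.555/√16.04) / (0.555/√16.04 + 0.936/√20.18) = 0.1386/(0.1386 + 0.2084) = 0.399.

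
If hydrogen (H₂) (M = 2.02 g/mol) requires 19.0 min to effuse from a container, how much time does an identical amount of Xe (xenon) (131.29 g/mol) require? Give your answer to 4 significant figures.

Graham's law gives t_Xe/t_H₂ = √(M_Xe/M_H₂) = √(131.29/2.02) = √65.00 = 8.062.
So the time for Xe is 19.0 × 8.062 = 153.2 min.

153.2 min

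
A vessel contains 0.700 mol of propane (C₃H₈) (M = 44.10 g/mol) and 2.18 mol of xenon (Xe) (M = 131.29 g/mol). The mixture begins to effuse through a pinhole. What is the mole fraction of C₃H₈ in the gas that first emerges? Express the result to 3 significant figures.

0.357

Each component's effusion rate ∝ (its partial pressure)·(1/√M) ∝ n_i/√M_i.
x_C₃H₈(eff) = (n_C₃H₈/√M_C₃H₈) / (n_C₃H₈/√M_C₃H₈ + n_Xe/√M_Xe)
= (0.700/√44.10) / (0.700/√44.10 + 2.18/√131.29) = 0.1054/(0.1054 + 0.1903) = 0.357.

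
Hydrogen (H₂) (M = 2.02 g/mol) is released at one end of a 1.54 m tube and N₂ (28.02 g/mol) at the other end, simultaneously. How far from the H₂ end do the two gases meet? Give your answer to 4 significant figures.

The fronts meet when d_H₂ + d_N₂ = L with d_H₂/d_N₂ = √(M_N₂/M_H₂) (Graham's law). Here √(M_N₂/M_H₂) = √(28.02/2.02) = 3.724.
With d_H₂ + d_N₂ = 1.54 m, d_N₂ = 1.54/(1 + 3.724) = 0.3260 m.
d_H₂ = 1.54 − 0.3260 = 1.214 m.

1.214 m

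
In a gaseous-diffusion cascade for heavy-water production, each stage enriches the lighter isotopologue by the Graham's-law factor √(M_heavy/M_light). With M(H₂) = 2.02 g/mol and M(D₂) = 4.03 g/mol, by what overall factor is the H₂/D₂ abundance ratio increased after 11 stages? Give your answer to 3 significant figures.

44.6

After 11 stages the ratio has grown by (√(4.03/2.02))^11 = (4.03/2.02)^(11/2).
= 1.99505^(11/2) = 44.6.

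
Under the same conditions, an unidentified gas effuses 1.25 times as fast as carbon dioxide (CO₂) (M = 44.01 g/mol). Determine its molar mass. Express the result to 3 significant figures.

From Graham's law, rate_X/rate_CO₂ = √(M_CO₂/M_X).
1.25 = √(44.01/M_X)
M_X = 44.01 / 1.25² = 44.01 / 1.562 = 28.2 g/mol

28.2 g/mol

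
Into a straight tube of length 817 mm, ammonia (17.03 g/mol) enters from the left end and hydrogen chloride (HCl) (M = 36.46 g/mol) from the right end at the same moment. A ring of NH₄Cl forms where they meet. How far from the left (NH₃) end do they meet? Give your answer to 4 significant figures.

The fronts meet when d_NH₃ + d_HCl = L with d_NH₃/d_HCl = √(M_HCl/M_NH₃) (Graham's law). Here √(M_HCl/M_NH₃) = √(36.46/17.03) = 1.463.
With d_NH₃ + d_HCl = 817 mm, d_HCl = 817/(1 + 1.463) = 331.7 mm.
d_NH₃ = 817 − 331.7 = 485.3 mm.

485.3 mm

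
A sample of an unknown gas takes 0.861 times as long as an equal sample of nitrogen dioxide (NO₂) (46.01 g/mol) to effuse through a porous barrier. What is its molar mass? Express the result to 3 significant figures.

Using Graham's law: t_X/t_NO₂ = √(M_X/M_NO₂).
0.861 = √(M_X/46.01)
M_X = 46.01 × 0.861² = 46.01 × 0.7413 = 34.1 g/mol

34.1 g/mol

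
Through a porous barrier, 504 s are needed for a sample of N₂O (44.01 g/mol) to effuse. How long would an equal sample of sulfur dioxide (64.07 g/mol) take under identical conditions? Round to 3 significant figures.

608 s

Since effusion rate ∝ 1/√M, t_SO₂/t_N₂O = √(M_SO₂/M_N₂O) = √(64.07/44.01) = √1.456 = 1.207.
So the time for SO₂ is 504 × 1.207 = 608 s.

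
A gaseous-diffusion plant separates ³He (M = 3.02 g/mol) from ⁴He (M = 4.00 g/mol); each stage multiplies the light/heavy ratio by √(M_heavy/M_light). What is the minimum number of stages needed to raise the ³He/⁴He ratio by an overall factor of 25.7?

Single-stage factor α = √(4.00/3.02), so ln α = ½ ln(1.32450) = 0.1405.
Need α^N ≥ 25.7 ⇒ N ≥ ln(25.7) / ln α = 3.246 / 0.1405 = 23.10.
So at least 24 stages are needed.

24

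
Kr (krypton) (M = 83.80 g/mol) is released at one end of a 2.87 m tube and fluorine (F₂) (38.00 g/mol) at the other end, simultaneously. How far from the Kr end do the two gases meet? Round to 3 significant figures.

Graham's law gives d_Kr/d_F₂ = rate_Kr/rate_F₂ = √(M_F₂/M_Kr) = √(38.00/83.80) = 0.6734.
With d_Kr + d_F₂ = 2.87 m, d_F₂ = 2.87/(1 + 0.6734) = 1.715 m.
d_Kr = 2.87 − 1.715 = 1.15 m.

1.15 m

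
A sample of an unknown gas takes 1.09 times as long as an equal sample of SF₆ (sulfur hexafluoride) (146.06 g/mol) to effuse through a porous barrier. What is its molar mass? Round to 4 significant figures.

From Graham's law, t_X/t_SF₆ = √(M_X/M_SF₆).
1.09 = √(M_X/146.06)
M_X = 146.06 × 1.09² = 146.06 × 1.188 = 173.5 g/mol

173.5 g/mol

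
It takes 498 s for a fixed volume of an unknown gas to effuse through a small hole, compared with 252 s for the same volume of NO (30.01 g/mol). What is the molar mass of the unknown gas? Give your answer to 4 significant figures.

From Graham's law, t_X/t_NO = √(M_X/M_NO).
498/252 = 1.976 = √(M_X/30.01)
M_X = 30.01 × 1.976² = 30.01 × 3.905 = 117.2 g/mol

117.2 g/mol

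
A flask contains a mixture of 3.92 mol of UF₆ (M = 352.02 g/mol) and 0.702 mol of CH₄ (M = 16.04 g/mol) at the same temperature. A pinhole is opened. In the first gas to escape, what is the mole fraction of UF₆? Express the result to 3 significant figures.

0.544

The effusion rate of species i is ∝ p_i/√M_i ∝ n_i/√M_i.
So x_UF₆ in the escaping gas = (n_UF₆/√M_UF₆) / Σ(n_i/√M_i)
= (3.92/√352.02) / (3.92/√352.02 + 0.702/√16.04) = 0.2089/(0.2089 + 0.1753) = 0.544.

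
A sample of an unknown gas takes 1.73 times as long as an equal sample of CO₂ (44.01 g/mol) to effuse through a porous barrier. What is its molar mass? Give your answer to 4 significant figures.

Using Graham's law: t_X/t_CO₂ = √(M_X/M_CO₂).
1.73 = √(M_X/44.01)
M_X = 44.01 × 1.73² = 44.01 × 2.993 = 131.7 g/mol

131.7 g/mol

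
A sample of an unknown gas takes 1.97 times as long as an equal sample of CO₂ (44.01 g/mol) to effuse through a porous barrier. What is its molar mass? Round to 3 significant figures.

Since effusion rate ∝ 1/√M, t_X/t_CO₂ = √(M_X/M_CO₂).
1.97 = √(M_X/44.01)
M_X = 44.01 × 1.97² = 44.01 × 3.881 = 171 g/mol

171 g/mol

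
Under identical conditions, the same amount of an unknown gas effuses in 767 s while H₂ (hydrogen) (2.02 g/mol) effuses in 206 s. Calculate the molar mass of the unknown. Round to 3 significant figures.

Using Graham's law: t_X/t_H₂ = √(M_X/M_H₂).
767/206 = 3.723 = √(M_X/2.02)
M_X = 2.02 × 3.723² = 2.02 × 13.86 = 28.0 g/mol

28.0 g/mol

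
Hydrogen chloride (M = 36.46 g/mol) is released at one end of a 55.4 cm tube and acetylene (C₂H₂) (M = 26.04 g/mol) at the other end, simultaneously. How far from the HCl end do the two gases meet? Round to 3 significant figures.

Distances travelled in equal time are proportional to diffusion rates, so d_HCl/d_C₂H₂ = √(M_C₂H₂/M_HCl) = √(26.04/36.46) = 0.8451.
With d_HCl + d_C₂H₂ = 55.4 cm, d_C₂H₂ = 55.4/(1 + 0.8451) = 30.03 cm.
d_HCl = 55.4 − 30.03 = 25.4 cm.

25.4 cm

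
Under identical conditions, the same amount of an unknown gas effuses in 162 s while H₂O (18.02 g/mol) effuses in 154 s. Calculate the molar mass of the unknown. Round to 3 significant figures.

19.9 g/mol

From Graham's law, t_X/t_H₂O = √(M_X/M_H₂O).
162/154 = 1.052 = √(M_X/18.02)
M_X = 18.02 × 1.052² = 18.02 × 1.107 = 19.9 g/mol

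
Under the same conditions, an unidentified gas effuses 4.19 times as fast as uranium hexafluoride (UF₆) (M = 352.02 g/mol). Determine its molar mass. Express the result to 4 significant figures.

Using Graham's law: rate_X/rate_UF₆ = √(M_UF₆/M_X).
4.19 = √(352.02/M_X)
M_X = 352.02 / 4.19² = 352.02 / 17.56 = 20.05 g/mol

20.05 g/mol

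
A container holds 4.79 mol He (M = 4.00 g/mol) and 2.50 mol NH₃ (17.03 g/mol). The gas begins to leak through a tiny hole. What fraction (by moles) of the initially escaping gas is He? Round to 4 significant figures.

Rate_i ∝ x_i/√M_i (Graham's law weighted by mole fraction), so the effusate composition follows n_i/√M_i.
Mole fraction of He in the effusate = (n_He/√M_He) / (n_He/√M_He + n_NH₃/√M_NH₃)
= (4.79/√4.00) / (4.79/√4.00 + 2.50/√17.03) = 2.395/(2.395 + 0.6058) = 0.7981.

0.7981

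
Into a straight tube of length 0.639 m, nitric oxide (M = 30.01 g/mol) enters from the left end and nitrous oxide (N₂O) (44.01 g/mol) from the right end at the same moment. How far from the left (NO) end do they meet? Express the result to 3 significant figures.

Graham's law gives d_NO/d_N₂O = rate_NO/rate_N₂O = √(M_N₂O/M_NO) = √(44.01/30.01) = 1.211.
With d_NO + d_N₂O = 0.639 m, d_N₂O = 0.639/(1 + 1.211) = 0.2890 m.
d_NO = 0.639 − 0.2890 = 0.350 m.

0.350 m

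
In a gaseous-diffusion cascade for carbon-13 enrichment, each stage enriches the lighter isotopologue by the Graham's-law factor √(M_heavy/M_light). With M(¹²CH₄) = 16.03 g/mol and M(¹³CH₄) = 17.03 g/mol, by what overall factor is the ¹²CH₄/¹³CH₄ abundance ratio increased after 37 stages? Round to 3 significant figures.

3.06

Overall factor = α^37 with α = √(17.03/16.03), i.e. (17.03/16.03)^(37/2).
= 1.06238^(37/2) = 3.06.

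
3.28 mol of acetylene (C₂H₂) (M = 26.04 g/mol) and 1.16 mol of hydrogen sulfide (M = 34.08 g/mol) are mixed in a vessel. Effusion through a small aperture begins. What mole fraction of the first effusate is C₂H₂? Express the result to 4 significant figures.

0.7639

The effusion rate of species i is ∝ p_i/√M_i ∝ n_i/√M_i.
x_C₂H₂(eff) = (n_C₂H₂/√M_C₂H₂) / (n_C₂H₂/√M_C₂H₂ + n_H₂S/√M_H₂S)
= (3.28/√26.04) / (3.28/√26.04 + 1.16/√34.08) = 0.6428/(0.6428 + 0.1987) = 0.7639.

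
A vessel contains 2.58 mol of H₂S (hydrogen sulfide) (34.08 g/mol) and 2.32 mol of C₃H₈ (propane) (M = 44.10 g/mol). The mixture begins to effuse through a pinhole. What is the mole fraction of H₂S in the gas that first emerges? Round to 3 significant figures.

The effusion rate of species i is ∝ p_i/√M_i ∝ n_i/√M_i.
Mole fraction of H₂S in the effusate = (n_H₂S/√M_H₂S) / (n_H₂S/√M_H₂S + n_C₃H₈/√M_C₃H₈)
= (2.58/√34.08) / (2.58/√34.08 + 2.32/√44.10) = 0.4419/(0.4419 + 0.3494) = 0.559.

0.559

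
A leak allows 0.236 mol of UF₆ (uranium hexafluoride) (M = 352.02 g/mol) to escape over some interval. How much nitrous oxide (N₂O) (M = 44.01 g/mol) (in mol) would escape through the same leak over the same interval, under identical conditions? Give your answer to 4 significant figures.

Using Graham's law: rate_N₂O/rate_UF₆ = √(M_UF₆/M_N₂O) = √(352.02/44.01) = √7.999 = 2.828.
So the amount for N₂O is 0.236 × 2.828 = 0.6675 mol.

0.6675 mol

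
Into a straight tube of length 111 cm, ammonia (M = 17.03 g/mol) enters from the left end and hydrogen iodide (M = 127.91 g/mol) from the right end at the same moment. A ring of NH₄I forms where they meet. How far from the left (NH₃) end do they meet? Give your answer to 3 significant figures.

The fronts meet when d_NH₃ + d_HI = L with d_NH₃/d_HI = √(M_HI/M_NH₃) (Graham's law). Here √(M_HI/M_NH₃) = √(127.91/17.03) = 2.741.
With d_NH₃ + d_HI = 111 cm, d_HI = 111/(1 + 2.741) = 29.67 cm.
d_NH₃ = 111 − 29.67 = 81.3 cm.

81.3 cm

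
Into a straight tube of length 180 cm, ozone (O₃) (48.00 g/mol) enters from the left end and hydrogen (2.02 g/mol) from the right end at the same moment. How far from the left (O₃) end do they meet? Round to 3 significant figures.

The fronts meet when d_O₃ + d_H₂ = L with d_O₃/d_H₂ = √(M_H₂/M_O₃) (Graham's law). Here √(M_H₂/M_O₃) = √(2.02/48.00) = 0.2051.
With d_O₃ + d_H₂ = 180 cm, d_H₂ = 180/(1 + 0.2051) = 149.4 cm.
d_O₃ = 180 − 149.4 = 30.6 cm.

30.6 cm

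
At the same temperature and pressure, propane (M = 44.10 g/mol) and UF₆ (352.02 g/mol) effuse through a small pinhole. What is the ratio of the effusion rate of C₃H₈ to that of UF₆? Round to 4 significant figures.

2.825

Using Graham's law: rate_C₃H₈/rate_UF₆ = √(M_UF₆/M_C₃H₈) = √(352.02/44.10) = √7.982 = 2.825.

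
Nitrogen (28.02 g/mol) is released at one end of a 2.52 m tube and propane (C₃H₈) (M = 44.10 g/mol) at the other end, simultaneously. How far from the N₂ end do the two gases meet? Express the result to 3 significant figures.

1.40 m

Distances travelled in equal time are proportional to diffusion rates, so d_N₂/d_C₃H₈ = √(M_C₃H₈/M_N₂) = √(44.10/28.02) = 1.255.
With d_N₂ + d_C₃H₈ = 2.52 m, d_C₃H₈ = 2.52/(1 + 1.255) = 1.118 m.
d_N₂ = 2.52 − 1.118 = 1.40 m.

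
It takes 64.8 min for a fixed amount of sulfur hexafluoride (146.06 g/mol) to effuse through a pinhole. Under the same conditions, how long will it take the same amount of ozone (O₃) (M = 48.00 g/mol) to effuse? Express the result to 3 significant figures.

37.1 min

From Graham's law, t_O₃/t_SF₆ = √(M_O₃/M_SF₆) = √(48.00/146.06) = √0.3286 = 0.5733.
So the time for O₃ is 64.8 × 0.5733 = 37.1 min.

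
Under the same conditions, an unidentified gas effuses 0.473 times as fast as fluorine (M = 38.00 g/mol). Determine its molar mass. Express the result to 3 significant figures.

170 g/mol

By Graham's law, rate_X/rate_F₂ = √(M_F₂/M_X).
0.473 = √(38.00/M_X)
M_X = 38.00 / 0.473² = 38.00 / 0.2237 = 170 g/mol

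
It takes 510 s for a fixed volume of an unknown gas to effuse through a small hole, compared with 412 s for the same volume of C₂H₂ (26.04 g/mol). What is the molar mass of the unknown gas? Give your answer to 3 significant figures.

39.9 g/mol

Since effusion rate ∝ 1/√M, t_X/t_C₂H₂ = √(M_X/M_C₂H₂).
510/412 = 1.238 = √(M_X/26.04)
M_X = 26.04 × 1.238² = 26.04 × 1.532 = 39.9 g/mol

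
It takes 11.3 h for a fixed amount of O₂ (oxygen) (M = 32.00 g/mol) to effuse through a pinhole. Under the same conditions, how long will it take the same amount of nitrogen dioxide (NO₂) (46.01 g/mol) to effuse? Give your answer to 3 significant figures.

Since effusion rate ∝ 1/√M, t_NO₂/t_O₂ = √(M_NO₂/M_O₂) = √(46.01/32.00) = √1.438 = 1.199.
So the time for NO₂ is 11.3 × 1.199 = 13.5 h.

13.5 h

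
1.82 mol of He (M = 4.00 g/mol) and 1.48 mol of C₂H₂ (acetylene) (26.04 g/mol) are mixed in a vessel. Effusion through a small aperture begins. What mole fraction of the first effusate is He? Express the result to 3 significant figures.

0.758

The effusion rate of species i is ∝ p_i/√M_i ∝ n_i/√M_i.
So x_He in the escaping gas = (n_He/√M_He) / Σ(n_i/√M_i)
= (1.82/√4.00) / (1.82/√4.00 + 1.48/√26.04) = 0.9100/(0.9100 + 0.2900) = 0.758.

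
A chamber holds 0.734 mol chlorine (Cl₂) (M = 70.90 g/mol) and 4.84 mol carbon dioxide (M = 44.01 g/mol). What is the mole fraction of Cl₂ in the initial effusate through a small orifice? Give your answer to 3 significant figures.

Effusion rate of each component ∝ n_i/√M_i (partial pressure × 1/√M).
So x_Cl₂ in the escaping gas = (n_Cl₂/√M_Cl₂) / Σ(n_i/√M_i)
= (0.734/√70.90) / (0.734/√70.90 + 4.84/√44.01) = 0.08717/(0.08717 + 0.7296) = 0.107.

0.107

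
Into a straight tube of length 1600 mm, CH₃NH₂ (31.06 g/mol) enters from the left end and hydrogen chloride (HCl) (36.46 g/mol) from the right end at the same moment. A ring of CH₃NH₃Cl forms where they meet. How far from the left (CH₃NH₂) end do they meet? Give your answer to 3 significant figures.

832 mm

Distances travelled in equal time are proportional to diffusion rates, so d_CH₃NH₂/d_HCl = √(M_HCl/M_CH₃NH₂) = √(36.46/31.06) = 1.083.
With d_CH₃NH₂ + d_HCl = 1600 mm, d_HCl = 1600/(1 + 1.083) = 768.0 mm.
d_CH₃NH₂ = 1600 − 768.0 = 832 mm.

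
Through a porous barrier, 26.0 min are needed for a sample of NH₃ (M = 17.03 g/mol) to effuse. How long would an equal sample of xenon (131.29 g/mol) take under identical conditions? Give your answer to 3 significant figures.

Using Graham's law: t_Xe/t_NH₃ = √(M_Xe/M_NH₃) = √(131.29/17.03) = √7.709 = 2.777.
So the time for Xe is 26.0 × 2.777 = 72.2 min.

72.2 min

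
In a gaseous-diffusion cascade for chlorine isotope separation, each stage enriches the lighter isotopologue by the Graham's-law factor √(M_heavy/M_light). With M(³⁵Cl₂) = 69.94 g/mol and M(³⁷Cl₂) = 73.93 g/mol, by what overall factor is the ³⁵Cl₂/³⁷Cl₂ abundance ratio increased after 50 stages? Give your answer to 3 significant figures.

4.00

Overall factor = α^50 with α = √(73.93/69.94), i.e. (73.93/69.94)^(50/2).
= 1.05705^25 = 4.00.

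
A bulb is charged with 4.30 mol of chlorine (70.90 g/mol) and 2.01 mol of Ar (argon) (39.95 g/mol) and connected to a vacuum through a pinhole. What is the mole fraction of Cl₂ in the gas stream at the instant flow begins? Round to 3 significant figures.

Rate_i ∝ x_i/√M_i (Graham's law weighted by mole fraction), so the effusate composition follows n_i/√M_i.
x_Cl₂(eff) = (n_Cl₂/√M_Cl₂) / (n_Cl₂/√M_Cl₂ + n_Ar/√M_Ar)
= (4.30/√70.90) / (4.30/√70.90 + 2.01/√39.95) = 0.5107/(0.5107 + 0.3180) = 0.616.

0.616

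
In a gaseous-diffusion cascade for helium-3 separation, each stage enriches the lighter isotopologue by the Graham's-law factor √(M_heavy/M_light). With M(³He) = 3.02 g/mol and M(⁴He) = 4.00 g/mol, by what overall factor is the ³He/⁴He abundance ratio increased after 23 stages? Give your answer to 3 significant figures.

Each stage multiplies the ratio by α = √(4.00/3.02), so after 23 stages the overall factor is α^23 = (4.00/3.02)^(23/2).
= 1.32450^(23/2) = 25.3.

25.3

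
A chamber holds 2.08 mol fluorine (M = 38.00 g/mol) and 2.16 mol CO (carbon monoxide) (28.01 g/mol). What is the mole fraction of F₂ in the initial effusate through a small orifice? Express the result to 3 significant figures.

Rate_i ∝ x_i/√M_i (Graham's law weighted by mole fraction), so the effusate composition follows n_i/√M_i.
Mole fraction of F₂ in the effusate = (n_F₂/√M_F₂) / (n_F₂/√M_F₂ + n_CO/√M_CO)
= (2.08/√38.00) / (2.08/√38.00 + 2.16/√28.01) = 0.3374/(0.3374 + 0.4081) = 0.453.

0.453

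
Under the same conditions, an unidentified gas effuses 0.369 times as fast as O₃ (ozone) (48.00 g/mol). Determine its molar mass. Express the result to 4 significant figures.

352.5 g/mol

Since effusion rate ∝ 1/√M, rate_X/rate_O₃ = √(M_O₃/M_X).
0.369 = √(48.00/M_X)
M_X = 48.00 / 0.369² = 48.00 / 0.1362 = 352.5 g/mol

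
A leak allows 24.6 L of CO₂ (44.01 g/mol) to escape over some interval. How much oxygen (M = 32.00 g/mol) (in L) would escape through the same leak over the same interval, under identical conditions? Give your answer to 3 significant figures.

Using Graham's law: rate_O₂/rate_CO₂ = √(M_CO₂/M_O₂) = √(44.01/32.00) = √1.375 = 1.173.
So the volume for O₂ is 24.6 × 1.173 = 28.8 L.

28.8 L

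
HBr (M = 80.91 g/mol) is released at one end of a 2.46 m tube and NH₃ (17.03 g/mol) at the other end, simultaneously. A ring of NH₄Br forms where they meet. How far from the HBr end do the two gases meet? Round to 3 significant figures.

In equal time, each gas travels a distance ∝ its rate ∝ 1/√M, so d_HBr/d_NH₃ = √(M_NH₃/M_HBr) = √(17.03/80.91) = 0.4588.
With d_HBr + d_NH₃ = 2.46 m, d_NH₃ = 2.46/(1 + 0.4588) = 1.686 m.
d_HBr = 2.46 − 1.686 = 0.774 m.

0.774 m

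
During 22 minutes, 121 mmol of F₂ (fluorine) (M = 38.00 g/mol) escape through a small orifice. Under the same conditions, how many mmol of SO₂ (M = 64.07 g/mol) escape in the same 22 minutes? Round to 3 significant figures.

93.2 mmol

Graham's law gives rate_SO₂/rate_F₂ = √(M_F₂/M_SO₂) = √(38.00/64.07) = √0.5931 = 0.7701.
So the amount for SO₂ is 121 × 0.7701 = 93.2 mmol.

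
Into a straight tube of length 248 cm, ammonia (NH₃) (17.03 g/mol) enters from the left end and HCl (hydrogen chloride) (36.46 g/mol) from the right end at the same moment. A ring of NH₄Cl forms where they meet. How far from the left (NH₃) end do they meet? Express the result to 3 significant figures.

147 cm

The fronts meet when d_NH₃ + d_HCl = L with d_NH₃/d_HCl = √(M_HCl/M_NH₃) (Graham's law). Here √(M_HCl/M_NH₃) = √(36.46/17.03) = 1.463.
With d_NH₃ + d_HCl = 248 cm, d_HCl = 248/(1 + 1.463) = 100.7 cm.
d_NH₃ = 248 − 100.7 = 147 cm.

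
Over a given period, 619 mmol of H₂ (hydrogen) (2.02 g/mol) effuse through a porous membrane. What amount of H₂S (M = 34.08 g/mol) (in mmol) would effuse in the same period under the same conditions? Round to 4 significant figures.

150.7 mmol

Using Graham's law: rate_H₂S/rate_H₂ = √(M_H₂/M_H₂S) = √(2.02/34.08) = √0.05927 = 0.2435.
So the amount for H₂S is 619 × 0.2435 = 150.7 mmol.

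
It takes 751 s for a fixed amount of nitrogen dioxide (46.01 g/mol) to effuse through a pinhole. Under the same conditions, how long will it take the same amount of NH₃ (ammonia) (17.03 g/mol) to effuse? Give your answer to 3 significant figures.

Graham's law gives t_NH₃/t_NO₂ = √(M_NH₃/M_NO₂) = √(17.03/46.01) = √0.3701 = 0.6084.
So the time for NH₃ is 751 × 0.6084 = 457 s.

457 s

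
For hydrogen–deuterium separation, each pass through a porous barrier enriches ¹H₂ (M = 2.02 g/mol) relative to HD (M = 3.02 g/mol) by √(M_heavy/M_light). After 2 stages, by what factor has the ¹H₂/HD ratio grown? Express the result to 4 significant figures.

1.495

Each stage multiplies the ratio by α = √(3.02/2.02), so after 2 stages the overall factor is α^2 = (3.02/2.02)^(2/2).
= 1.49505^1 = 1.495.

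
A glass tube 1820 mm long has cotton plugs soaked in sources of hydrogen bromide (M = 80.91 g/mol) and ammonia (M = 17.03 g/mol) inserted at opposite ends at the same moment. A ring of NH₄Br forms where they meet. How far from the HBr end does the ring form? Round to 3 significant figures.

The fronts meet when d_HBr + d_NH₃ = L with d_HBr/d_NH₃ = √(M_NH₃/M_HBr) (Graham's law). Here √(M_NH₃/M_HBr) = √(17.03/80.91) = 0.4588.
With d_HBr + d_NH₃ = 1820 mm, d_NH₃ = 1820/(1 + 0.4588) = 1248 mm.
d_HBr = 1820 − 1248 = 572 mm.

572 mm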